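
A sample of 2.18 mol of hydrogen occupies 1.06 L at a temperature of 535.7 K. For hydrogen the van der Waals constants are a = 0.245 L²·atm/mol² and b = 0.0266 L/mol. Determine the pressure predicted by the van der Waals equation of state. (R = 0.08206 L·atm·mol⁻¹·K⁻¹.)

P = nRT/(V − nb) − a n²/V²
nRT/(V − nb) = (2.18)(0.08206)(535.7)/(1.06 − 2.18×0.0266) = 95.832/1.0020 = 95.641 atm
a n²/V² = (0.245)(2.18)²/(1.06)² = 1.0363 atm
P = 95.641 − 1.0363 = 94.60 atm

P ≈ 94.60 atm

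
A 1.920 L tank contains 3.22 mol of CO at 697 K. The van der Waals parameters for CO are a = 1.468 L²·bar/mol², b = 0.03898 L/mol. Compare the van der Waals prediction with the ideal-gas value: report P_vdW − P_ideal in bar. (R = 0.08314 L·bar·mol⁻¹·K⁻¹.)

ΔP ≈ 2.67 bar

Ideal: P_ideal = nRT/V = (3.22)(0.08314)(697)/1.920 = 97.1846 bar
vdW: P = nRT/(V − nb) − a n²/V² = 186.594/1.79448 − 15.2208/3.68640 = 103.982 − 4.12891 = 99.853 bar
ΔP = 99.853 − 97.1846 = 2.67 bar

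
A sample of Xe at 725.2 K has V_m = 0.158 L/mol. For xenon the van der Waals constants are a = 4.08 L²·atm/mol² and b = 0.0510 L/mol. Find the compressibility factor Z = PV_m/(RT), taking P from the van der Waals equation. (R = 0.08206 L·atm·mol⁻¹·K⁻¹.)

Z ≈ 1.043

P = RT/(V_m − b) − a/V_m² = (0.08206)(725.2)/(0.158 − 0.0510) − 4.08/(0.158)²
  = 59.510/0.10700 − 163.44 = 556.17 − 163.44 = 392.73 atm
Z = PV_m/(RT) = (392.73)(0.158)/((0.08206)(725.2)) = 62.051/59.510 = 1.043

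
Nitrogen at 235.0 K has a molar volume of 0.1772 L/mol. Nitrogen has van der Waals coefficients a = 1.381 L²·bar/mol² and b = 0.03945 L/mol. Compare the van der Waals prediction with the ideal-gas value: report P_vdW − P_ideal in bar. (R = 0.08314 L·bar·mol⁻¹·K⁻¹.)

Ideal: P_ideal = RT/V_m = (0.08314)(235.0)/0.1772 = 110.259 bar
vdW: P = RT/(V_m − b) − a/V_m² = 19.5379/0.137750 − 1.381/0.0313998 = 141.836 − 43.9812 = 97.855 bar
ΔP = 97.855 − 110.259 = -12.40 bar

ΔP ≈ -12.40 bar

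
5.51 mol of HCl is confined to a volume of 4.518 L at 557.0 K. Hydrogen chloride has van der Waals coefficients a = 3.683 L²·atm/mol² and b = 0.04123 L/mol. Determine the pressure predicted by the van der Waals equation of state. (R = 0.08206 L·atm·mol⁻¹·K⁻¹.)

P ≈ 53.22 atm

P = nRT/(V − nb) − a n²/V²
nRT/(V − nb) = (5.51)(0.08206)(557.0)/(4.518 − 5.51×0.04123) = 251.85/4.2908 = 58.695 atm
a n²/V² = (3.683)(5.51)²/(4.518)² = 5.4779 atm
P = 58.695 − 5.4779 = 53.22 atm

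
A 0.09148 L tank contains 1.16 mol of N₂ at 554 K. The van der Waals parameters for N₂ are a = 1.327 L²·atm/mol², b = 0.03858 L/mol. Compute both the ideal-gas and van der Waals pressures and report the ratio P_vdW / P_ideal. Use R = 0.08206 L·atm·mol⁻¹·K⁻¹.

P_vdW / P_ideal ≈ 1.588

Ideal: P_ideal = nRT/V = (1.16)(0.08206)(554)/0.09148 = 576.465 atm
vdW: P = nRT/(V − nb) − a n²/V² = 52.7350/0.0467272 − 1.78561/0.00836859 = 1128.57 − 213.370 = 915.20 atm
Ratio = 915.20/576.465 = 1.588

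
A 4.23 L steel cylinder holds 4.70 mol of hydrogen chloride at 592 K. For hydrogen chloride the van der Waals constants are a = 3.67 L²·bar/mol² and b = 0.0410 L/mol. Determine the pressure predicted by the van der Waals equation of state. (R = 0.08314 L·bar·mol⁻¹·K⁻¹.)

P = nRT/(V − nb) − a n²/V²
nRT/(V − nb) = (4.70)(0.08314)(592)/(4.23 − 4.70×0.0410) = 231.33/4.0373 = 57.298 bar
a n²/V² = (3.67)(4.70)²/(4.23)² = 4.5309 bar
P = 57.298 − 4.5309 = 52.77 bar

P ≈ 52.77 bar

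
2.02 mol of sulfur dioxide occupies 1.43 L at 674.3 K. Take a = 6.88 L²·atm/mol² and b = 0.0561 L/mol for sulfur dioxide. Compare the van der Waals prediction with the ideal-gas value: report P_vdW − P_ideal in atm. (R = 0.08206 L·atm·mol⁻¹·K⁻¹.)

Ideal: P_ideal = nRT/V = (2.02)(0.08206)(674.3)/1.43 = 78.1628 atm
vdW: P = nRT/(V − nb) − a n²/V² = 111.773/1.31668 − 28.0732/2.04490 = 84.8900 − 13.7284 = 71.1616 atm
ΔP = 71.1616 − 78.1628 = -7.001 atm

ΔP ≈ -7.001 atm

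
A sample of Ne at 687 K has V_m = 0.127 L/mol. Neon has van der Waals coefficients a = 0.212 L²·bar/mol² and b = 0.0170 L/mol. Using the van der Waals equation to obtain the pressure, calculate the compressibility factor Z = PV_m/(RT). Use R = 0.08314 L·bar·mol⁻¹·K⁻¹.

Z ≈ 1.125

P = RT/(V_m − b) − a/V_m² = (0.08314)(687)/(0.127 − 0.0170) − 0.212/(0.127)²
  = 57.117/0.11000 − 13.144 = 519.25 − 13.144 = 506.11 bar
Z = PV_m/(RT) = (506.11)(0.127)/((0.08314)(687)) = 64.276/57.117 = 1.125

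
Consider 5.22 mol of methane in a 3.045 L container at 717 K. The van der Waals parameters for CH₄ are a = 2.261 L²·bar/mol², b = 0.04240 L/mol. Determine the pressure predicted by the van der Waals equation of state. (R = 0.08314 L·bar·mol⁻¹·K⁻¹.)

P ≈ 103.6 bar

P = nRT/(V − nb) − a n²/V²
nRT/(V − nb) = (5.22)(0.08314)(717)/(3.045 − 5.22×0.04240) = 311.17/2.8237 = 110.20 bar
a n²/V² = (2.261)(5.22)²/(3.045)² = 6.6446 bar
P = 110.20 − 6.6446 = 103.6 bar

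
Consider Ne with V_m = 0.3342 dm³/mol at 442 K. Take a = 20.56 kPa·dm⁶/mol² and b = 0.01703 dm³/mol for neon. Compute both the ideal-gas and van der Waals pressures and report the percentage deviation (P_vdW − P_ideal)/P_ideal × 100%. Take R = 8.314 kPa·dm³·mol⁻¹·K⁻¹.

Ideal: P_ideal = RT/V_m = (8.314)(442)/0.3342 = 10995.8 kPa
vdW: P = RT/(V_m − b) − a/V_m² = 3674.79/0.317170 − 20.56/0.111690 = 11586.2 − 184.081 = 11402.1 kPa
% deviation = (11402.1 − 10995.8)/10995.8 × 100% = 3.70%

3.70 %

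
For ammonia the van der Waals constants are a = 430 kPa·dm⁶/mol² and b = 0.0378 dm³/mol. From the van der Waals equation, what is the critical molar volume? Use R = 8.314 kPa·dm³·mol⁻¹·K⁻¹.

V_m,c ≈ 0.1134 dm³/mol

For a van der Waals gas, V_m,c = 3b.
V_m,c = 3×0.0378 = 0.1134 dm³/mol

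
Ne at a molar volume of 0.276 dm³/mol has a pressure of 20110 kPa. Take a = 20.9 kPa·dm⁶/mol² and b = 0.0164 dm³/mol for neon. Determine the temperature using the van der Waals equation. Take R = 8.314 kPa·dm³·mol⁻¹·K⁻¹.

T ≈ 636.5 K

T = (P + a/V_m²)(V_m − b)/R
P + a/V_m² = 20110 + 20.9/(0.276)² = 20384 kPa
V_m − b = 0.276 − 0.0164 = 0.25960 dm³/mol
T = (20384)(0.25960)/8.314 = 636.5 K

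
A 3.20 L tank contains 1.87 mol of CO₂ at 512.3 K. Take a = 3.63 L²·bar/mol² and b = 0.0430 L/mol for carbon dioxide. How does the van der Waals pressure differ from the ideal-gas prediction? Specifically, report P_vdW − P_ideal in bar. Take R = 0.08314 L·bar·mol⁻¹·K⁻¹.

Ideal: P_ideal = nRT/V = (1.87)(0.08314)(512.3)/3.20 = 24.8901 bar
vdW: P = nRT/(V − nb) − a n²/V² = 79.6482/3.11959 − 12.6937/10.2400 = 25.5316 − 1.23962 = 24.2920 bar
ΔP = 24.2920 − 24.8901 = -0.598 bar

ΔP ≈ -0.598 bar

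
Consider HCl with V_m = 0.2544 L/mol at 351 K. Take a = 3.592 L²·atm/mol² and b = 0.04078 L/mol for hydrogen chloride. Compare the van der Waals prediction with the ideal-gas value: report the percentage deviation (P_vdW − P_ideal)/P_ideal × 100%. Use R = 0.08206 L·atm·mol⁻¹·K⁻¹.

-29.93 %

Ideal: P_ideal = RT/V_m = (0.08206)(351)/0.2544 = 113.220 atm
vdW: P = RT/(V_m − b) − a/V_m² = 28.8031/0.213620 − 3.592/0.0647194 = 134.833 − 55.5011 = 79.332 atm
% deviation = (79.332 − 113.220)/113.220 × 100% = -29.93%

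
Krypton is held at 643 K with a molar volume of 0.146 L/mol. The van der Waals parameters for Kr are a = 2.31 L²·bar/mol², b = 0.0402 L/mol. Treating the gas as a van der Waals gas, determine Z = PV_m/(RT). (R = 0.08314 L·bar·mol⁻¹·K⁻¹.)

P = RT/(V_m − b) − a/V_m² = (0.08314)(643)/(0.146 − 0.0402) − 2.31/(0.146)²
  = 53.459/0.10580 − 108.37 = 505.28 − 108.37 = 396.91 bar
Z = PV_m/(RT) = (396.91)(0.146)/((0.08314)(643)) = 57.949/53.459 = 1.084

Z ≈ 1.084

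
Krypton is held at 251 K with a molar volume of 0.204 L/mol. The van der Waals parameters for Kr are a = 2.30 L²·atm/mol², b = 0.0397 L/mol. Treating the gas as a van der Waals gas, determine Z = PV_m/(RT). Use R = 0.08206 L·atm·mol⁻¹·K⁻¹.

P = RT/(V_m − b) − a/V_m² = (0.08206)(251)/(0.204 − 0.0397) − 2.30/(0.204)²
  = 20.597/0.16430 − 55.267 = 125.36 − 55.267 = 70.09 atm
Z = PV_m/(RT) = (70.09)(0.204)/((0.08206)(251)) = 14.298/20.597 = 0.6942

Z ≈ 0.6942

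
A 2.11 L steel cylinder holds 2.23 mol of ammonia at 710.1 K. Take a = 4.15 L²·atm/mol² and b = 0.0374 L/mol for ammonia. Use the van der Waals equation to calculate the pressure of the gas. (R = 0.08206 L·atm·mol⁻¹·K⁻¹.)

P ≈ 59.48 atm

P = nRT/(V − nb) − a n²/V²
nRT/(V − nb) = (2.23)(0.08206)(710.1)/(2.11 − 2.23×0.0374) = 129.94/2.0266 = 64.117 atm
a n²/V² = (4.15)(2.23)²/(2.11)² = 4.6355 atm
P = 64.117 − 4.6355 = 59.48 atm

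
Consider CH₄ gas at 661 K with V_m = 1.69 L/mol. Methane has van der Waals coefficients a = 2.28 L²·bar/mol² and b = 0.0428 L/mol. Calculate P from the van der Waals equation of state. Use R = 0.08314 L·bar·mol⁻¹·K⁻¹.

P ≈ 32.56 bar

P = RT/(V_m − b) − a/V_m²
RT/(V_m − b) = (0.08314)(661)/(1.69 − 0.0428) = 54.956/1.6472 = 33.363 bar
a/V_m² = 2.28/(1.69)² = 0.79829 bar
P = 33.363 − 0.79829 = 32.56 bar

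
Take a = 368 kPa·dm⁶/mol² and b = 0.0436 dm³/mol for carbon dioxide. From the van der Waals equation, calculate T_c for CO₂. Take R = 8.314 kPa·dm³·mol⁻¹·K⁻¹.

T_c ≈ 300.8 K

For a van der Waals gas, T_c = 8a/(27Rb).
T_c = 8×368/(27×8.314×0.0436) = 2944.0/9.7872 = 300.8 K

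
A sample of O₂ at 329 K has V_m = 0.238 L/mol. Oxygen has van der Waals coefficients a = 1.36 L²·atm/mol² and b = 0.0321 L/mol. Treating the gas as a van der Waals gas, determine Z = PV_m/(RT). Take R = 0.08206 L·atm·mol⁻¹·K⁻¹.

Z ≈ 0.9442

P = RT/(V_m − b) − a/V_m² = (0.08206)(329)/(0.238 − 0.0321) − 1.36/(0.238)²
  = 26.998/0.20590 − 24.010 = 131.12 − 24.010 = 107.11 atm
Z = PV_m/(RT) = (107.11)(0.238)/((0.08206)(329)) = 25.492/26.998 = 0.9442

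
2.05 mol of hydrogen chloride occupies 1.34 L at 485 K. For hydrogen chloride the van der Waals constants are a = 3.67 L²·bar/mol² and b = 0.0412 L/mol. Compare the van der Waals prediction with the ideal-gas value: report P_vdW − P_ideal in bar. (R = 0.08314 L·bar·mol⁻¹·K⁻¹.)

Ideal: P_ideal = nRT/V = (2.05)(0.08314)(485)/1.34 = 61.6880 bar
vdW: P = nRT/(V − nb) − a n²/V² = 82.6619/1.25554 − 15.4232/1.79560 = 65.8377 − 8.58944 = 57.2483 bar
ΔP = 57.2483 − 61.6880 = -4.440 bar

ΔP ≈ -4.440 bar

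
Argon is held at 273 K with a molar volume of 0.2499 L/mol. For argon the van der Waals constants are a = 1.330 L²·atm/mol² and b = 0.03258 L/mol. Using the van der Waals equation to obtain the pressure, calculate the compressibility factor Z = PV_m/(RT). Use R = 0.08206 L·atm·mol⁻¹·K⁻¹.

Z ≈ 0.9123

P = RT/(V_m − b) − a/V_m² = (0.08206)(273)/(0.2499 − 0.03258) − 1.330/(0.2499)²
  = 22.402/0.21732 − 21.297 = 103.08 − 21.297 = 81.78 atm
Z = PV_m/(RT) = (81.78)(0.2499)/((0.08206)(273)) = 20.437/22.402 = 0.9123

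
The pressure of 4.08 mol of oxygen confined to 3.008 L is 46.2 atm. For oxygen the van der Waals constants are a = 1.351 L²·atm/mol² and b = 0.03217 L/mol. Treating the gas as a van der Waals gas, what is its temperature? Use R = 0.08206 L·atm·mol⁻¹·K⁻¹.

T = (P + a n²/V²)(V − nb)/(nR)
P + a n²/V² = 46.2 + (1.351)(4.08)²/(3.008)² = 48.686 atm
V − nb = 3.008 − (4.08)(0.03217) = 2.8767 L
T = (48.686)(2.8767)/((4.08)(0.08206)) = 418.3 K

T ≈ 418.3 K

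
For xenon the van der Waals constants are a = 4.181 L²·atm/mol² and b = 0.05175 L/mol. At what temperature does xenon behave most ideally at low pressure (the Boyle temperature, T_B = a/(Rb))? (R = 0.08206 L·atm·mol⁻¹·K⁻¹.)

T_B ≈ 984.6 K

For a van der Waals gas the second virial coefficient B₂ = b − a/(RT) vanishes at T_B = a/(Rb).
T_B = 4.181/(0.08206×0.05175) = 4.181/0.0042466 = 984.6 K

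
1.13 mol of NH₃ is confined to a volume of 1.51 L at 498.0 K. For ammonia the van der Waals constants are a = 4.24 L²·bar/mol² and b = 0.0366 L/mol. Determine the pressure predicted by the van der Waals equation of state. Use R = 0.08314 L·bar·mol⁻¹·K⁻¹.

P ≈ 29.48 bar

P = nRT/(V − nb) − a n²/V²
nRT/(V − nb) = (1.13)(0.08314)(498.0)/(1.51 − 1.13×0.0366) = 46.786/1.4686 = 31.858 bar
a n²/V² = (4.24)(1.13)²/(1.51)² = 2.3745 bar
P = 31.858 − 2.3745 = 29.48 bar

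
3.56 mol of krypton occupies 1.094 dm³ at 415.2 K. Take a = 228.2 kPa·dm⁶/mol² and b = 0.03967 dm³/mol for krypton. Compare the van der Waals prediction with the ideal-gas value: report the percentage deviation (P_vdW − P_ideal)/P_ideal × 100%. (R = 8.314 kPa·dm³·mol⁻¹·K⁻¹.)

Ideal: P_ideal = nRT/V = (3.56)(8.314)(415.2)/1.094 = 11233.1 kPa
vdW: P = nRT/(V − nb) − a n²/V² = 12289.0/0.952775 − 2892.12/1.19684 = 12898.1 − 2416.46 = 10481.6 kPa
% deviation = (10481.6 − 11233.1)/11233.1 × 100% = -6.69%

-6.69 %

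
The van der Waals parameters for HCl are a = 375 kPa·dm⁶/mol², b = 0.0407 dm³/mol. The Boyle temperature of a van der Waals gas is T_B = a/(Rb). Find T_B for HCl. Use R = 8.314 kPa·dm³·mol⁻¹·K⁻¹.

T_B ≈ 1108 K

For a van der Waals gas the second virial coefficient B₂ = b − a/(RT) vanishes at T_B = a/(Rb).
T_B = 375/(8.314×0.0407) = 375/0.33838 = 1108 K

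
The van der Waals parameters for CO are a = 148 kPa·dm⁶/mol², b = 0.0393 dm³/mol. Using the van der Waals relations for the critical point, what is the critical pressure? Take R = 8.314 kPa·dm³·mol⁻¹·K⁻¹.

P_c ≈ 3549 kPa

For a van der Waals gas, P_c = a/(27b²).
P_c = 148/(27×(0.0393)²) = 148/0.041701 = 3549 kPa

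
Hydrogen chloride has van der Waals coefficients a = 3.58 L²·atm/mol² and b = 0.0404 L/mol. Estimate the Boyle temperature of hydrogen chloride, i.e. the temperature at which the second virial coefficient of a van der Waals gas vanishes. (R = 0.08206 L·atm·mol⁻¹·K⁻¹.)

T_B ≈ 1080 K

For a van der Waals gas the second virial coefficient B₂ = b − a/(RT) vanishes at T_B = a/(Rb).
T_B = 3.58/(0.08206×0.0404) = 3.58/0.0033152 = 1080 K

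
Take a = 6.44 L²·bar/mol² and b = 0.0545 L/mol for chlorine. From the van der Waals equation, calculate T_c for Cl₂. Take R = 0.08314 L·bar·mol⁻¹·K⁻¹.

T_c ≈ 421.1 K

For a van der Waals gas, T_c = 8a/(27Rb).
T_c = 8×6.44/(27×0.08314×0.0545) = 51.520/0.12234 = 421.1 K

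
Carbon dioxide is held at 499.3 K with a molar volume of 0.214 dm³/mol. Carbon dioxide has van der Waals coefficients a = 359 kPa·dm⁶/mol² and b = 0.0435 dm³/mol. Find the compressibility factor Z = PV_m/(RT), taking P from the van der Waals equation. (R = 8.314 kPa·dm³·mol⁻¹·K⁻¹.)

P = RT/(V_m − b) − a/V_m² = (8.314)(499.3)/(0.214 − 0.0435) − 359/(0.214)²
  = 4151.2/0.17050 − 7839.1 = 24347 − 7839.1 = 16508 kPa
Z = PV_m/(RT) = (16508)(0.214)/((8.314)(499.3)) = 3532.7/4151.2 = 0.8510

Z ≈ 0.8510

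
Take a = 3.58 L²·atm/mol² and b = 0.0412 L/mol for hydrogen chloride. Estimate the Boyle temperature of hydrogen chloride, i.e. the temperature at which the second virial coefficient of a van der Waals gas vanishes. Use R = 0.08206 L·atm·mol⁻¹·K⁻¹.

For a van der Waals gas the second virial coefficient B₂ = b − a/(RT) vanishes at T_B = a/(Rb).
T_B = 3.58/(0.08206×0.0412) = 3.58/0.0033809 = 1059 K

T_B ≈ 1059 K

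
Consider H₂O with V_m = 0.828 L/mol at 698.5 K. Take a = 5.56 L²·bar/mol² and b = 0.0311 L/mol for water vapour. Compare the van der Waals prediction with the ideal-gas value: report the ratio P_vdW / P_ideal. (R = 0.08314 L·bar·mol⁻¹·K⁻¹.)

P_vdW / P_ideal ≈ 0.9234

Ideal: P_ideal = RT/V_m = (0.08314)(698.5)/0.828 = 70.1368 bar
vdW: P = RT/(V_m − b) − a/V_m² = 58.0733/0.796900 − 5.56/0.685584 = 72.8740 − 8.10987 = 64.7641 bar
Ratio = 64.7641/70.1368 = 0.9234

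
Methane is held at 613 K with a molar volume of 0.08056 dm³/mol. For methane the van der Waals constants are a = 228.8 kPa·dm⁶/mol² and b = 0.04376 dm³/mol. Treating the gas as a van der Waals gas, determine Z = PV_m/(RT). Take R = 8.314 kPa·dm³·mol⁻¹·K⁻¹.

Z ≈ 1.632

P = RT/(V_m − b) − a/V_m² = (8.314)(613)/(0.08056 − 0.04376) − 228.8/(0.08056)²
  = 5096.5/0.036800 − 35255 = 138492 − 35255 = 103237 kPa
Z = PV_m/(RT) = (103237)(0.08056)/((8.314)(613)) = 8316.8/5096.5 = 1.632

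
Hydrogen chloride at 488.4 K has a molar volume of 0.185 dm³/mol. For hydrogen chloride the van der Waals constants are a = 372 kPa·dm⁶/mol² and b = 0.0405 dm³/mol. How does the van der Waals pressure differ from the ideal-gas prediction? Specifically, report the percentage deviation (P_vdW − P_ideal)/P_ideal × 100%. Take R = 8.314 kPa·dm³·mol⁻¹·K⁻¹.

-21.49 %

Ideal: P_ideal = RT/V_m = (8.314)(488.4)/0.185 = 21949.0 kPa
vdW: P = RT/(V_m − b) − a/V_m² = 4060.56/0.144500 − 372/0.0342250 = 28100.8 − 10869.2 = 17231.6 kPa
% deviation = (17231.6 − 21949.0)/21949.0 × 100% = -21.49%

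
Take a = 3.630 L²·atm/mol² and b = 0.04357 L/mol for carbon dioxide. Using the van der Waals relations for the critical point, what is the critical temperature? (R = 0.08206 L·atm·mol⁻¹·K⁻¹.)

For a van der Waals gas, T_c = 8a/(27Rb).
T_c = 8×3.630/(27×0.08206×0.04357) = 29.040/0.096535 = 300.8 K

T_c ≈ 300.8 K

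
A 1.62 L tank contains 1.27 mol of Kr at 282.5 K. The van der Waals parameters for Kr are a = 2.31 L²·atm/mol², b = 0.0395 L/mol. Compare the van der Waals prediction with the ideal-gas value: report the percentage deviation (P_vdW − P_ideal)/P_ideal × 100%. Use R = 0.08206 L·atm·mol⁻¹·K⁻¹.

-4.62 %

Ideal: P_ideal = nRT/V = (1.27)(0.08206)(282.5)/1.62 = 18.1735 atm
vdW: P = nRT/(V − nb) − a n²/V² = 29.4411/1.56984 − 3.72580/2.62440 = 18.7542 − 1.41968 = 17.3345 atm
% deviation = (17.3345 − 18.1735)/18.1735 × 100% = -4.62%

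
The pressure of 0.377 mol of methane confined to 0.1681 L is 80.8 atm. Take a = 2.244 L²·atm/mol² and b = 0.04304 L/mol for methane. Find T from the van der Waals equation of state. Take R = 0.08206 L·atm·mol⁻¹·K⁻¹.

T = (P + a n²/V²)(V − nb)/(nR)
P + a n²/V² = 80.8 + (2.244)(0.377)²/(0.1681)² = 92.087 atm
V − nb = 0.1681 − (0.377)(0.04304) = 0.15187 L
T = (92.087)(0.15187)/((0.377)(0.08206)) = 452.1 K

T ≈ 452.1 K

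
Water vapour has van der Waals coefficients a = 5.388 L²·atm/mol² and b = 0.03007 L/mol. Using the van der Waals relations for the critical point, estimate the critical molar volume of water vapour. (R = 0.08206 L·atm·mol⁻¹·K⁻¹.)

For a van der Waals gas, V_m,c = 3b.
V_m,c = 3×0.03007 = 0.09021 L/mol

V_m,c ≈ 0.09021 L/mol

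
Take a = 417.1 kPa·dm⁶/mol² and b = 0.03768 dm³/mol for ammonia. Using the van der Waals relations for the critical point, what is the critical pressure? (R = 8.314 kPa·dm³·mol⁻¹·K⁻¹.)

For a van der Waals gas, P_c = a/(27b²).
P_c = 417.1/(27×(0.03768)²) = 417.1/0.038334 = 10881 kPa

P_c ≈ 10881 kPa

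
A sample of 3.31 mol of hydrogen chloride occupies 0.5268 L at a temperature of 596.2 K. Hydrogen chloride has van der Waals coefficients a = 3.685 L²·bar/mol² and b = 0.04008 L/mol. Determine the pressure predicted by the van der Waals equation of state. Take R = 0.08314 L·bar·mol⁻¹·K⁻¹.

P ≈ 270.8 bar

P = nRT/(V − nb) − a n²/V²
nRT/(V − nb) = (3.31)(0.08314)(596.2)/(0.5268 − 3.31×0.04008) = 164.07/0.39414 = 416.27 bar
a n²/V² = (3.685)(3.31)²/(0.5268)² = 145.48 bar
P = 416.27 − 145.48 = 270.8 bar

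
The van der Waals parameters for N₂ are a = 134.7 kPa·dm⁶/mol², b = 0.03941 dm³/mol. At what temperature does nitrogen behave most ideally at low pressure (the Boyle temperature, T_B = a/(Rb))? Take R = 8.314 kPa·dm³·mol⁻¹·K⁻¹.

For a van der Waals gas the second virial coefficient B₂ = b − a/(RT) vanishes at T_B = a/(Rb).
T_B = 134.7/(8.314×0.03941) = 134.7/0.32765 = 411.1 K

T_B ≈ 411.1 K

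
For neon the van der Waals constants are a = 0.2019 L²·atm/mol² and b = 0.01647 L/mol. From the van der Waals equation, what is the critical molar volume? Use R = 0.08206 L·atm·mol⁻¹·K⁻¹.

V_m,c ≈ 0.04941 L/mol

For a van der Waals gas, V_m,c = 3b.
V_m,c = 3×0.01647 = 0.04941 L/mol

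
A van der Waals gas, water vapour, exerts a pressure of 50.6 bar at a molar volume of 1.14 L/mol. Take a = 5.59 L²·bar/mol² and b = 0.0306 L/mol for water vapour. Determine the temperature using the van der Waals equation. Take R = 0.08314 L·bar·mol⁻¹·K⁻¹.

T ≈ 732.6 K

T = (P + a/V_m²)(V_m − b)/R
P + a/V_m² = 50.6 + 5.59/(1.14)² = 54.901 bar
V_m − b = 1.14 − 0.0306 = 1.1094 L/mol
T = (54.901)(1.1094)/0.08314 = 732.6 K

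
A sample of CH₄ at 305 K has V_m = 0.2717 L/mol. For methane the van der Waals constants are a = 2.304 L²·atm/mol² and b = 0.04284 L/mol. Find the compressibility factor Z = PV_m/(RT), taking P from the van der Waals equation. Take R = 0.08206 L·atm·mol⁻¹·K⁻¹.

P = RT/(V_m − b) − a/V_m² = (0.08206)(305)/(0.2717 − 0.04284) − 2.304/(0.2717)²
  = 25.028/0.22886 − 31.211 = 109.36 − 31.211 = 78.15 atm
Z = PV_m/(RT) = (78.15)(0.2717)/((0.08206)(305)) = 21.233/25.028 = 0.8484

Z ≈ 0.8484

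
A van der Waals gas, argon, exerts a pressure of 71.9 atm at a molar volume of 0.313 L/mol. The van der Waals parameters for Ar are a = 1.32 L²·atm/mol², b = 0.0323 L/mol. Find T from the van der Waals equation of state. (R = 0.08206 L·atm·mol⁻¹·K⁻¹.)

T = (P + a/V_m²)(V_m − b)/R
P + a/V_m² = 71.9 + 1.32/(0.313)² = 85.374 atm
V_m − b = 0.313 − 0.0323 = 0.28070 L/mol
T = (85.374)(0.28070)/0.08206 = 292.0 K

T ≈ 292.0 K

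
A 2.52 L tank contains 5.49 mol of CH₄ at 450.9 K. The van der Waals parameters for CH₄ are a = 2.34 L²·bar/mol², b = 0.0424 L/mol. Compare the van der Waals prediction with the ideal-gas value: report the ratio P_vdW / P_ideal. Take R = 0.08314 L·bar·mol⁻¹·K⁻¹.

Ideal: P_ideal = nRT/V = (5.49)(0.08314)(450.9)/2.52 = 81.6699 bar
vdW: P = nRT/(V − nb) − a n²/V² = 205.808/2.28722 − 70.5278/6.35040 = 89.9817 − 11.1060 = 78.8757 bar
Ratio = 78.8757/81.6699 = 0.9658

P_vdW / P_ideal ≈ 0.9658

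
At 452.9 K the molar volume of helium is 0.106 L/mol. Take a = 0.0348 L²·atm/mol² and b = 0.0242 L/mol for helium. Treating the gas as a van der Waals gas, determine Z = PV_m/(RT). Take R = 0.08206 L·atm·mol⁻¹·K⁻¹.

P = RT/(V_m − b) − a/V_m² = (0.08206)(452.9)/(0.106 − 0.0242) − 0.0348/(0.106)²
  = 37.165/0.081800 − 3.0972 = 454.34 − 3.0972 = 451.24 atm
Z = PV_m/(RT) = (451.24)(0.106)/((0.08206)(452.9)) = 47.831/37.165 = 1.287

Z ≈ 1.287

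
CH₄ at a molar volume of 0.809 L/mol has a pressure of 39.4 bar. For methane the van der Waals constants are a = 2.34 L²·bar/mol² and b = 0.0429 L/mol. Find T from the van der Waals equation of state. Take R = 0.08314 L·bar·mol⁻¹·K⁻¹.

T ≈ 396.0 K

T = (P + a/V_m²)(V_m − b)/R
P + a/V_m² = 39.4 + 2.34/(0.809)² = 42.975 bar
V_m − b = 0.809 − 0.0429 = 0.76610 L/mol
T = (42.975)(0.76610)/0.08314 = 396.0 K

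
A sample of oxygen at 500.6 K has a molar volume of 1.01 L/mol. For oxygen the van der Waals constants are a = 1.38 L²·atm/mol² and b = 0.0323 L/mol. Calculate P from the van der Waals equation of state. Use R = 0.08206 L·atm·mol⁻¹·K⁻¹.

P = RT/(V_m − b) − a/V_m²
RT/(V_m − b) = (0.08206)(500.6)/(1.01 − 0.0323) = 41.079/0.97770 = 42.016 atm
a/V_m² = 1.38/(1.01)² = 1.3528 atm
P = 42.016 − 1.3528 = 40.66 atm

P ≈ 40.66 atm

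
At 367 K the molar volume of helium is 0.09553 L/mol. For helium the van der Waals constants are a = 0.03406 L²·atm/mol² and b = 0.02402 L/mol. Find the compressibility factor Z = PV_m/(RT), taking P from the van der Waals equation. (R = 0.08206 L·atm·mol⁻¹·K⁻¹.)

Z ≈ 1.324

P = RT/(V_m − b) − a/V_m² = (0.08206)(367)/(0.09553 − 0.02402) − 0.03406/(0.09553)²
  = 30.116/0.071510 − 3.7322 = 421.14 − 3.7322 = 417.41 atm
Z = PV_m/(RT) = (417.41)(0.09553)/((0.08206)(367)) = 39.875/30.116 = 1.324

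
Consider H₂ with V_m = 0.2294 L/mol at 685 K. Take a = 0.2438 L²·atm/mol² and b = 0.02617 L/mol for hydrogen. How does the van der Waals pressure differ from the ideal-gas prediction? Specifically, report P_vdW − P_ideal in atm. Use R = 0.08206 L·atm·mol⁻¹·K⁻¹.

Ideal: P_ideal = RT/V_m = (0.08206)(685)/0.2294 = 245.035 atm
vdW: P = RT/(V_m − b) − a/V_m² = 56.2111/0.203230 − 0.2438/0.0526244 = 276.589 − 4.63283 = 271.956 atm
ΔP = 271.956 − 245.035 = 26.92 atm

ΔP ≈ 26.92 atm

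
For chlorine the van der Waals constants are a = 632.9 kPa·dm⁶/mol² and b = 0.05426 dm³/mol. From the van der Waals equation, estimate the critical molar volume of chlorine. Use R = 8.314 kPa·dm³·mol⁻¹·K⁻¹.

V_m,c ≈ 0.1628 dm³/mol

For a van der Waals gas, V_m,c = 3b.
V_m,c = 3×0.05426 = 0.1628 dm³/mol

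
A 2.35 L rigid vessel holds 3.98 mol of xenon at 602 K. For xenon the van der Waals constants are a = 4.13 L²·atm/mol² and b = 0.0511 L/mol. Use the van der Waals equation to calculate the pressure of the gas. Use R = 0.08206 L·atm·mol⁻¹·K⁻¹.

P = nRT/(V − nb) − a n²/V²
nRT/(V − nb) = (3.98)(0.08206)(602)/(2.35 − 3.98×0.0511) = 196.61/2.1466 = 91.591 atm
a n²/V² = (4.13)(3.98)²/(2.35)² = 11.846 atm
P = 91.591 − 11.846 = 79.75 atm

P ≈ 79.75 atm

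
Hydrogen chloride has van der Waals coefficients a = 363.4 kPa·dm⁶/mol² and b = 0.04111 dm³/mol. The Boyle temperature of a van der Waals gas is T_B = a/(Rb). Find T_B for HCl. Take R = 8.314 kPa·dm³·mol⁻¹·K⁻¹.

For a van der Waals gas the second virial coefficient B₂ = b − a/(RT) vanishes at T_B = a/(Rb).
T_B = 363.4/(8.314×0.04111) = 363.4/0.34179 = 1063 K

T_B ≈ 1063 K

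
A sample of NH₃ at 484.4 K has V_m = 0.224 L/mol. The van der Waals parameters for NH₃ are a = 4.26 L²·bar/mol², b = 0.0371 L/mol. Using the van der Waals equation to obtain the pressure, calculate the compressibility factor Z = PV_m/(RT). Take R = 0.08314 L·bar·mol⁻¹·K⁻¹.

Z ≈ 0.7263

P = RT/(V_m − b) − a/V_m² = (0.08314)(484.4)/(0.224 − 0.0371) − 4.26/(0.224)²
  = 40.273/0.18690 − 84.901 = 215.48 − 84.901 = 130.58 bar
Z = PV_m/(RT) = (130.58)(0.224)/((0.08314)(484.4)) = 29.250/40.273 = 0.7263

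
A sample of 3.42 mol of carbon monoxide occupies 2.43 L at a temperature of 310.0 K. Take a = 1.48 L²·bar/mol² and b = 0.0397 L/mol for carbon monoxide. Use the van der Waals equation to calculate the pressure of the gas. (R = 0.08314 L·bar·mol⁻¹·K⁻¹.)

P = nRT/(V − nb) − a n²/V²
nRT/(V − nb) = (3.42)(0.08314)(310.0)/(2.43 − 3.42×0.0397) = 88.145/2.2942 = 38.421 bar
a n²/V² = (1.48)(3.42)²/(2.43)² = 2.9316 bar
P = 38.421 − 2.9316 = 35.49 bar

P ≈ 35.49 bar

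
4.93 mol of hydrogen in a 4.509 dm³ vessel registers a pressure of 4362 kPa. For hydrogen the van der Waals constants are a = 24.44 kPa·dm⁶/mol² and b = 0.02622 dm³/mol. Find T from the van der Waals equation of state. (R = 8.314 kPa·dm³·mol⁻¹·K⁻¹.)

T ≈ 469.2 K

T = (P + a n²/V²)(V − nb)/(nR)
P + a n²/V² = 4362 + (24.44)(4.93)²/(4.509)² = 4391.2 kPa
V − nb = 4.509 − (4.93)(0.02622) = 4.3797 dm³
T = (4391.2)(4.3797)/((4.93)(8.314)) = 469.2 K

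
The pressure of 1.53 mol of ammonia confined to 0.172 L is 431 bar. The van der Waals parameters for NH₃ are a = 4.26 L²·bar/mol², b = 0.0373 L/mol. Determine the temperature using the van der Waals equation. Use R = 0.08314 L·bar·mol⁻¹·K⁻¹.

T ≈ 694.0 K

T = (P + a n²/V²)(V − nb)/(nR)
P + a n²/V² = 431 + (4.26)(1.53)²/(0.172)² = 768.08 bar
V − nb = 0.172 − (1.53)(0.0373) = 0.11493 L
T = (768.08)(0.11493)/((1.53)(0.08314)) = 694.0 K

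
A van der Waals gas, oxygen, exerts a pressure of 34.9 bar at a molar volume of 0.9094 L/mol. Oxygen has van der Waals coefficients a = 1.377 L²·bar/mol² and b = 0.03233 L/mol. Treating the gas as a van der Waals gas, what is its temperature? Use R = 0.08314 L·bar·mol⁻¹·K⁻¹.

T = (P + a/V_m²)(V_m − b)/R
P + a/V_m² = 34.9 + 1.377/(0.9094)² = 36.565 bar
V_m − b = 0.9094 − 0.03233 = 0.87707 L/mol
T = (36.565)(0.87707)/0.08314 = 385.7 K

T ≈ 385.7 K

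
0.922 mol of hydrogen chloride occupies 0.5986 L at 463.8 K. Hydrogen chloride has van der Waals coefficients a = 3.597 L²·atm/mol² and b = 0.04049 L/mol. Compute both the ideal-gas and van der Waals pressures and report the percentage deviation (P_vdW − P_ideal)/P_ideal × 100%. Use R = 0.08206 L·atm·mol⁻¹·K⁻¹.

Ideal: P_ideal = nRT/V = (0.922)(0.08206)(463.8)/0.5986 = 58.6214 atm
vdW: P = nRT/(V − nb) − a n²/V² = 35.0908/0.561268 − 3.05775/0.358322 = 62.5206 − 8.53353 = 53.9871 atm
% deviation = (53.9871 − 58.6214)/58.6214 × 100% = -7.91%

-7.91 %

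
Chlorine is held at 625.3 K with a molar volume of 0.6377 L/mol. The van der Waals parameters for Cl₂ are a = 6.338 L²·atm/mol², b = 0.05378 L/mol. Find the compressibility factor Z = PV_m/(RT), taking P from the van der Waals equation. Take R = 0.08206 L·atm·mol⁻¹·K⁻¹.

P = RT/(V_m − b) − a/V_m² = (0.08206)(625.3)/(0.6377 − 0.05378) − 6.338/(0.6377)²
  = 51.312/0.58392 − 15.585 = 87.875 − 15.585 = 72.290 atm
Z = PV_m/(RT) = (72.290)(0.6377)/((0.08206)(625.3)) = 46.099/51.312 = 0.8984

Z ≈ 0.8984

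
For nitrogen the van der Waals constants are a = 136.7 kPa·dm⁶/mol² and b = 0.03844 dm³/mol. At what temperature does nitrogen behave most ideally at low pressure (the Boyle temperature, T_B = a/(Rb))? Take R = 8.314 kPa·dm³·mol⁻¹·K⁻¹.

For a van der Waals gas the second virial coefficient B₂ = b − a/(RT) vanishes at T_B = a/(Rb).
T_B = 136.7/(8.314×0.03844) = 136.7/0.31959 = 427.7 K

T_B ≈ 427.7 K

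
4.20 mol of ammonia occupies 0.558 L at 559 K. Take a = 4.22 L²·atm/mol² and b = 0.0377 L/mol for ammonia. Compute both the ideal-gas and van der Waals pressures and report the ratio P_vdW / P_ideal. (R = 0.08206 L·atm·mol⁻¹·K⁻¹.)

Ideal: P_ideal = nRT/V = (4.20)(0.08206)(559)/0.558 = 345.270 atm
vdW: P = nRT/(V − nb) − a n²/V² = 192.660/0.399660 − 74.4408/0.311364 = 482.060 − 239.080 = 242.980 atm
Ratio = 242.980/345.270 = 0.7037

P_vdW / P_ideal ≈ 0.7037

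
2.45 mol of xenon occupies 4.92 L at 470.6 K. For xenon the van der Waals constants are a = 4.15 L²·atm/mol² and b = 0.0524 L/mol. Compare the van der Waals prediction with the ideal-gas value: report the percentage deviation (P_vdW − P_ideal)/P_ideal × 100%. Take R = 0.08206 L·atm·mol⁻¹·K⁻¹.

Ideal: P_ideal = nRT/V = (2.45)(0.08206)(470.6)/4.92 = 19.2302 atm
vdW: P = nRT/(V − nb) − a n²/V² = 94.6127/4.79162 − 24.9104/24.2064 = 19.7455 − 1.02908 = 18.7164 atm
% deviation = (18.7164 − 19.2302)/19.2302 × 100% = -2.67%

-2.67 %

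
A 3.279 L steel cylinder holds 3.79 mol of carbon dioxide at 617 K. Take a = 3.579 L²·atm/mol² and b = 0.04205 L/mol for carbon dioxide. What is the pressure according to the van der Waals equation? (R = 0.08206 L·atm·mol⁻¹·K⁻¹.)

P = nRT/(V − nb) − a n²/V²
nRT/(V − nb) = (3.79)(0.08206)(617)/(3.279 − 3.79×0.04205) = 191.89/3.1196 = 61.511 atm
a n²/V² = (3.579)(3.79)²/(3.279)² = 4.7814 atm
P = 61.511 − 4.7814 = 56.73 atm

P ≈ 56.73 atm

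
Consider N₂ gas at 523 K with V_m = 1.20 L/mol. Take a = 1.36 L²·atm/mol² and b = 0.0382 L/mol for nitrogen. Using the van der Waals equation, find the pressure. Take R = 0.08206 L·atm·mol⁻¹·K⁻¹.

P = RT/(V_m − b) − a/V_m²
RT/(V_m − b) = (0.08206)(523)/(1.20 − 0.0382) = 42.917/1.1618 = 36.940 atm
a/V_m² = 1.36/(1.20)² = 0.94444 atm
P = 36.940 − 0.94444 = 36.00 atm

P ≈ 36.00 atm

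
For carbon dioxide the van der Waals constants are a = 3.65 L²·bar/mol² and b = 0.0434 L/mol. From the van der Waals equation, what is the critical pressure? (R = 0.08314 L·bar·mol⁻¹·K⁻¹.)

For a van der Waals gas, P_c = a/(27b²).
P_c = 3.65/(27×(0.0434)²) = 3.65/0.050856 = 71.77 bar

P_c ≈ 71.77 bar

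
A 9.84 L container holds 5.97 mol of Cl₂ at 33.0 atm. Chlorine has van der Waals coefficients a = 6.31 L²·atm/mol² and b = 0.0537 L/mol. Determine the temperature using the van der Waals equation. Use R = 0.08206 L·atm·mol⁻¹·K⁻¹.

T = (P + a n²/V²)(V − nb)/(nR)
P + a n²/V² = 33.0 + (6.31)(5.97)²/(9.84)² = 35.323 atm
V − nb = 9.84 − (5.97)(0.0537) = 9.5194 L
T = (35.323)(9.5194)/((5.97)(0.08206)) = 686.4 K

T ≈ 686.4 K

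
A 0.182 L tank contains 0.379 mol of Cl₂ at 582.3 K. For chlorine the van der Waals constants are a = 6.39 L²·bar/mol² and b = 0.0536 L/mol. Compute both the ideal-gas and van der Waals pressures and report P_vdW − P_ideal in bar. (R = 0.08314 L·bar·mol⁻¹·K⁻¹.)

ΔP ≈ -15.04 bar

Ideal: P_ideal = nRT/V = (0.379)(0.08314)(582.3)/0.182 = 100.815 bar
vdW: P = nRT/(V − nb) − a n²/V² = 18.3483/0.161686 − 0.917866/0.0331240 = 113.481 − 27.7100 = 85.771 bar
ΔP = 85.771 − 100.815 = -15.04 bar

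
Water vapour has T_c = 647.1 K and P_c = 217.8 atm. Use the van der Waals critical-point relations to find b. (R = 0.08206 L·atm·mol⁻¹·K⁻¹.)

b ≈ 0.03048 L/mol

From T_c = 8a/(27Rb) and P_c = a/(27b²): b = R T_c/(8 P_c).
b = (0.08206)(647.1)/(8×217.8) = 53.101/1742.4 = 0.03048 L/mol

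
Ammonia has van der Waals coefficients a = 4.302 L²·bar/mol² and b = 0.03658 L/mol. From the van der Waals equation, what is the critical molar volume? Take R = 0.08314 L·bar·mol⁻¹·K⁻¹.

V_m,c ≈ 0.1097 L/mol

For a van der Waals gas, V_m,c = 3b.
V_m,c = 3×0.03658 = 0.1097 L/mol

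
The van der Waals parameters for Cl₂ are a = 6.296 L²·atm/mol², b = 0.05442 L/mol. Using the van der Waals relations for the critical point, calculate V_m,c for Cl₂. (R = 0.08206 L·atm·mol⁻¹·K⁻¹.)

For a van der Waals gas, V_m,c = 3b.
V_m,c = 3×0.05442 = 0.1633 L/mol

V_m,c ≈ 0.1633 L/mol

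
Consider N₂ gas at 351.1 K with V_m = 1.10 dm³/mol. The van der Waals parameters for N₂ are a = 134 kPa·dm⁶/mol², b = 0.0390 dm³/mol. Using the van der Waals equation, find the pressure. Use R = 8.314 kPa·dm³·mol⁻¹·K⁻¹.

P ≈ 2640 kPa

P = RT/(V_m − b) − a/V_m²
RT/(V_m − b) = (8.314)(351.1)/(1.10 − 0.0390) = 2919.0/1.0610 = 2751.2 kPa
a/V_m² = 134/(1.10)² = 110.74 kPa
P = 2751.2 − 110.74 = 2640 kPa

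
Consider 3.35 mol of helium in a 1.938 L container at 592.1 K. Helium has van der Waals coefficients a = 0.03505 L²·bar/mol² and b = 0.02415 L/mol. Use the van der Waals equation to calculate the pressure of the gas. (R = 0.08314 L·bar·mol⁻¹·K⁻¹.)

P = nRT/(V − nb) − a n²/V²
nRT/(V − nb) = (3.35)(0.08314)(592.1)/(1.938 − 3.35×0.02415) = 164.91/1.8571 = 88.800 bar
a n²/V² = (0.03505)(3.35)²/(1.938)² = 0.10473 bar
P = 88.800 − 0.10473 = 88.70 bar

P ≈ 88.70 bar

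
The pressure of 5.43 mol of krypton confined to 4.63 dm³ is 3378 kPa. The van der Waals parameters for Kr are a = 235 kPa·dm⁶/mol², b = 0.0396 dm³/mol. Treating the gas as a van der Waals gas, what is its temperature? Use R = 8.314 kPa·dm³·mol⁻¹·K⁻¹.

T ≈ 362.0 K

T = (P + a n²/V²)(V − nb)/(nR)
P + a n²/V² = 3378 + (235)(5.43)²/(4.63)² = 3701.2 kPa
V − nb = 4.63 − (5.43)(0.0396) = 4.4150 dm³
T = (3701.2)(4.4150)/((5.43)(8.314)) = 362.0 K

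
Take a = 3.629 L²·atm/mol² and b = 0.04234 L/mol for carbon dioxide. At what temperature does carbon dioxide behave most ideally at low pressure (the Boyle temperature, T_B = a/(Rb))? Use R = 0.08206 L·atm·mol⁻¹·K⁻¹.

For a van der Waals gas the second virial coefficient B₂ = b − a/(RT) vanishes at T_B = a/(Rb).
T_B = 3.629/(0.08206×0.04234) = 3.629/0.0034744 = 1044 K

T_B ≈ 1044 K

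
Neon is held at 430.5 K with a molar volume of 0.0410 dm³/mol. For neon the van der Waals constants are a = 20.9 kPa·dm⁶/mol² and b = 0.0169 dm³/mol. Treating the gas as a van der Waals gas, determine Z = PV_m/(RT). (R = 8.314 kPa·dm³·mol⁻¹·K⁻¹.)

P = RT/(V_m − b) − a/V_m² = (8.314)(430.5)/(0.0410 − 0.0169) − 20.9/(0.0410)²
  = 3579.2/0.024100 − 12433 = 148515 − 12433 = 136082 kPa
Z = PV_m/(RT) = (136082)(0.0410)/((8.314)(430.5)) = 5579.4/3579.2 = 1.559

Z ≈ 1.559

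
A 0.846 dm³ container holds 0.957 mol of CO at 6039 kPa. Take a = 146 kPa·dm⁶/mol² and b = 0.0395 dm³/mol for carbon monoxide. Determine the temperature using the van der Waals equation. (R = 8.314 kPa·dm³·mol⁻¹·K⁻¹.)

T ≈ 632.4 K

T = (P + a n²/V²)(V − nb)/(nR)
P + a n²/V² = 6039 + (146)(0.957)²/(0.846)² = 6225.8 kPa
V − nb = 0.846 − (0.957)(0.0395) = 0.80820 dm³
T = (6225.8)(0.80820)/((0.957)(8.314)) = 632.4 K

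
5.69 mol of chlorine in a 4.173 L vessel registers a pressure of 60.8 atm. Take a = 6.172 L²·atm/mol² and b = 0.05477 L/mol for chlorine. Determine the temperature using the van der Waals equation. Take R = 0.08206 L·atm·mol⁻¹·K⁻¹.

T ≈ 597.7 K

T = (P + a n²/V²)(V − nb)/(nR)
P + a n²/V² = 60.8 + (6.172)(5.69)²/(4.173)² = 72.275 atm
V − nb = 4.173 − (5.69)(0.05477) = 3.8614 L
T = (72.275)(3.8614)/((5.69)(0.08206)) = 597.7 K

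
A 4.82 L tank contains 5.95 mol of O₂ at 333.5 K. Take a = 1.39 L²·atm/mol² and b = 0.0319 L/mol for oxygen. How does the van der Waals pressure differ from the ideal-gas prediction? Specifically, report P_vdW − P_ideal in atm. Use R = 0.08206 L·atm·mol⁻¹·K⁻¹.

ΔP ≈ -0.733 atm

Ideal: P_ideal = nRT/V = (5.95)(0.08206)(333.5)/4.82 = 33.7829 atm
vdW: P = nRT/(V − nb) − a n²/V² = 162.834/4.63020 − 49.2095/23.2324 = 35.1678 − 2.11814 = 33.0497 atm
ΔP = 33.0497 − 33.7829 = -0.733 atm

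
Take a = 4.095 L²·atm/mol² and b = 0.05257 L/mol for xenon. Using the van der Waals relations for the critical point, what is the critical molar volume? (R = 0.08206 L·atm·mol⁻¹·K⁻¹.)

For a van der Waals gas, V_m,c = 3b.
V_m,c = 3×0.05257 = 0.1577 L/mol

V_m,c ≈ 0.1577 L/mol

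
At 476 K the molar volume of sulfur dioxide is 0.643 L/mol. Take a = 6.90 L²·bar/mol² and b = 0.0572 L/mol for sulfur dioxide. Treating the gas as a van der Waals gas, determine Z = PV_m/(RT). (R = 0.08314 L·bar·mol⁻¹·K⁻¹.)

Z ≈ 0.8265

P = RT/(V_m − b) − a/V_m² = (0.08314)(476)/(0.643 − 0.0572) − 6.90/(0.643)²
  = 39.575/0.58580 − 16.689 = 67.557 − 16.689 = 50.868 bar
Z = PV_m/(RT) = (50.868)(0.643)/((0.08314)(476)) = 32.708/39.575 = 0.8265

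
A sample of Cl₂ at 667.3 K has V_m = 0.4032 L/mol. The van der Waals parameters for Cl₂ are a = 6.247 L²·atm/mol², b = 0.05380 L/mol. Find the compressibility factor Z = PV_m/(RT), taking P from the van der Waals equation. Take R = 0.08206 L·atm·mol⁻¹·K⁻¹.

Z ≈ 0.8710

P = RT/(V_m − b) − a/V_m² = (0.08206)(667.3)/(0.4032 − 0.05380) − 6.247/(0.4032)²
  = 54.759/0.34940 − 38.426 = 156.72 − 38.426 = 118.29 atm
Z = PV_m/(RT) = (118.29)(0.4032)/((0.08206)(667.3)) = 47.695/54.759 = 0.8710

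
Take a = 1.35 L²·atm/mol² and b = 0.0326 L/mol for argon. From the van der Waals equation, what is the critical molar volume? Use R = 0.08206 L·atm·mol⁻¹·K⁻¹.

For a van der Waals gas, V_m,c = 3b.
V_m,c = 3×0.0326 = 0.09780 L/mol

V_m,c ≈ 0.09780 L/mol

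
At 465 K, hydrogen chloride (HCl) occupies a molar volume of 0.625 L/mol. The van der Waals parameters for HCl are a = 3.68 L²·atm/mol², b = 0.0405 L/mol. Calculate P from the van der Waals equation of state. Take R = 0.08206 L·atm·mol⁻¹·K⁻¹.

P = RT/(V_m − b) − a/V_m²
RT/(V_m − b) = (0.08206)(465)/(0.625 − 0.0405) = 38.158/0.58450 = 65.283 atm
a/V_m² = 3.68/(0.625)² = 9.4208 atm
P = 65.283 − 9.4208 = 55.86 atm

P ≈ 55.86 atm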